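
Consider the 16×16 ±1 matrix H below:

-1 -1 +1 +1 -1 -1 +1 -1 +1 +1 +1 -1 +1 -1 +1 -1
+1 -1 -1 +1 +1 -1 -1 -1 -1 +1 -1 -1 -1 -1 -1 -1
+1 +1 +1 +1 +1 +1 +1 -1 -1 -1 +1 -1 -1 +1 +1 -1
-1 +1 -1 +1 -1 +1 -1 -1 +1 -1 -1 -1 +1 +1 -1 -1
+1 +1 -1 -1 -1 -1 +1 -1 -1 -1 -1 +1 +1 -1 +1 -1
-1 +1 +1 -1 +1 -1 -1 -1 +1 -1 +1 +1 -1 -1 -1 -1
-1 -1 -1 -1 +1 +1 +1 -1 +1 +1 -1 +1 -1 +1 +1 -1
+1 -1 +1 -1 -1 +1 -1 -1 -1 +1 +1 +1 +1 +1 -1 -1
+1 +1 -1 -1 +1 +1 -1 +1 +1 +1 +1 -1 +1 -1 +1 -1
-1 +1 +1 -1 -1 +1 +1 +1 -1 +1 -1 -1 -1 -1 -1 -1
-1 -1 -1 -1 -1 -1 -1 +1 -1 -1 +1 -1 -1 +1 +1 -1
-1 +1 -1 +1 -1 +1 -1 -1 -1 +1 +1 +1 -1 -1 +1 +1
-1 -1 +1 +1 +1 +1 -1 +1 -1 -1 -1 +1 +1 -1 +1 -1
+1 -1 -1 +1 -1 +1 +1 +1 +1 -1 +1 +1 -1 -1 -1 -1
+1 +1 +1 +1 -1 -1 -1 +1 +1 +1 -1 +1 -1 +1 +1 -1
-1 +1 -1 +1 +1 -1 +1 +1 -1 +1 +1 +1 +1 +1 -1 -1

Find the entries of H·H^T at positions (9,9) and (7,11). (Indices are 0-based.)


Row 7 of H: [1, -1, 1, -1, -1, 1, -1, -1, -1, 1, 1, 1, 1, 1, -1, -1].
Row 9 of H: [-1, 1, 1, -1, -1, 1, 1, 1, -1, 1, -1, -1, -1, -1, -1, -1].
Row 11 of H: [-1, 1, -1, 1, -1, 1, -1, -1, -1, 1, 1, 1, -1, -1, 1, 1].
(H·H^T)[9][9] = Σ_j H[9][j]·H[9][j] = (-1)² + (1)² + (1)² + (-1)² + (-1)² + (1)² + (1)² + (1)² + (-1)² + (1)² + (-1)² + (-1)² + (-1)² + (-1)² + (-1)² + (-1)² = 1 + 1 + 1 + 1 + 1 + 1 + 1 + 1 + 1 + 1 + 1 + 1 + 1 + 1 + 1 + 1 = 16.
(H·H^T)[7][11] = Σ_j H[7][j]·H[11][j] = (1)·(-1) + (-1)·(1) + (1)·(-1) + (-1)·(1) + (-1)·(-1) + (1)·(1) + (-1)·(-1) + (-1)·(-1) + (-1)·(-1) + (1)·(1) + (1)·(1) + (1)·(1) + (1)·(-1) + (1)·(-1) + (-1)·(1) + (-1)·(1) = -1 + -1 + -1 + -1 + 1 + 1 + 1 + 1 + 1 + 1 + 1 + 1 + -1 + -1 + -1 + -1 = 0.
So rows 7 and 11 are orthogonal; the diagonal entry equals n = 16.

(9,9) entry = 16; (7,11) entry = 0.


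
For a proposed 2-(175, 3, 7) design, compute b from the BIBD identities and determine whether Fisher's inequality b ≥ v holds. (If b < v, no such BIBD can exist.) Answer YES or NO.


b = λv(v − 1)/(k(k − 1)) = 7·175·174/(3·2) = 213150/6 = 35525.
Compare with v = 175: b ≥ v, so Fisher's inequality holds.

YES


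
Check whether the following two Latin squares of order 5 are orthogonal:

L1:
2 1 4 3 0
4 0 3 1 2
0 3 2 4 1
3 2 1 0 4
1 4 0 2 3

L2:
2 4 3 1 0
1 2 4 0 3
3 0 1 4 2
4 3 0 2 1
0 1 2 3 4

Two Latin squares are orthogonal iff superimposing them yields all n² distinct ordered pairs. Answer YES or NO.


Form the n² = 25 superimposed pairs (L1[i][j], L2[i][j]), row by row (rows and columns indexed from 0):
row 0: (2,2) (1,4) (4,3) (3,1) (0,0)
row 1: (4,1) (0,2) (3,4) (1,0) (2,3)
row 2: (0,3) (3,0) (2,1) (4,4) (1,2)
row 3: (3,4) (2,3) (1,0) (0,2) (4,1)
row 4: (1,0) (4,1) (0,2) (2,3) (3,4)
Orthogonality requires all 25 pairs distinct.
But the pair (3,4) repeats: cell (1,2) has L1 = 3, L2 = 4, and cell (3,0) has L1 = 3, L2 = 4.
A repeated pair means some other pair never occurs (only 15 distinct pairs out of 25), so the squares are not orthogonal.
Conclusion: NO.

NO


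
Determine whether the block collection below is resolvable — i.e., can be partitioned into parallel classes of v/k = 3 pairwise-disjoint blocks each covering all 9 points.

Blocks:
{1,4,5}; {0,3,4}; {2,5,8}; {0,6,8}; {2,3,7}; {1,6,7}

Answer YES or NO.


v = 9, block size k = 3, number of blocks = 6.
For resolvability, blocks must partition into parallel classes of size v/k = 3.
Total blocks must therefore be a multiple of 3: 6 = 3·2 + 0 ⇒ divisible ✓.
Greedy packing gives 2 candidate class(es). Each should be a full parallel class (size 3, covers all 9 points).
  Class 1 (3 blocks): {1,4,5}; {0,6,8}; {2,3,7}. Points covered: [0, 1, 2, 3, 4, 5, 6, 7, 8].
  Class 2 (3 blocks): {0,3,4}; {2,5,8}; {1,6,7}. Points covered: [0, 1, 2, 3, 4, 5, 6, 7, 8].
All classes full (size 3)? YES. All classes cover every point? YES.
Resolvable? YES.

YES


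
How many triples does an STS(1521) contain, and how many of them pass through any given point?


An STS(v) is a 2-(v, 3, 1) BIBD: block size k = 3, λ = 1.
Replication: r(k − 1) = λ(v − 1) ⇒ r·2 = 1521 − 1 = 1520 ⇒ r = 760.
Block count: b = v(v − 1)/6 = 1521·1520/6 = 2311920/6 = 385320.
(Check via bk = vr: 385320·3 = 1155960 = 1521·760 = 1155960 ✓.)

r = 760, b = 385320.


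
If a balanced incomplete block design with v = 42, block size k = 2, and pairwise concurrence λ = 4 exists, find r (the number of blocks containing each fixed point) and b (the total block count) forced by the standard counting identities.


Any 2-(v, k, λ) BIBD satisfies two necessary conditions:
  (i)  Each point sits in r blocks, and counting incidences through any fixed point gives r(k − 1) = λ(v − 1), so r = λ(v − 1)/(k − 1).
  (ii) Total incidences bk = vr, so b = vr/k.
Step 1: r = λ(v − 1)/(k − 1) = 4·(42 − 1)/(2 − 1) = 4·41/1 = 164/1 = 164.
Step 2: b = vr/k = 42·164/2 = 6888/2 = 3444.
Check integrality: r = 164 ∈ Z ✓, b = 3444 ∈ Z ✓.
(These identities are necessary conditions: they determine r and b for any design with these parameters, but do not by themselves prove that one exists.)

r = 164, b = 3444.


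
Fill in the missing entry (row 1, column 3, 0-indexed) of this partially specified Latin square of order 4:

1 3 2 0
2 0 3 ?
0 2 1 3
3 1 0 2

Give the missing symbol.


Row 1 contains symbols [0, 2, 3] — missing [1].
Column 3 contains symbols [0, 2, 3] — missing [1].
The missing symbol must appear in both missing sets; intersection = [1].
Therefore the hidden value is 1.

Missing value = 1.


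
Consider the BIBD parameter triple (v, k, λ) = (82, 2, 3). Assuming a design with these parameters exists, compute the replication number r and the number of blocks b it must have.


Any 2-(v, k, λ) BIBD satisfies two necessary conditions:
  (i)  Each point sits in r blocks, and counting incidences through any fixed point gives r(k − 1) = λ(v − 1), so r = λ(v − 1)/(k − 1).
  (ii) Total incidences bk = vr, so b = vr/k.
Step 1: r = λ(v − 1)/(k − 1) = 3·(82 − 1)/(2 − 1) = 3·81/1 = 243/1 = 243.
Step 2: b = vr/k = 82·243/2 = 19926/2 = 9963.
Check integrality: r = 243 ∈ Z ✓, b = 9963 ∈ Z ✓.
(These identities are necessary conditions: they determine r and b for any design with these parameters, but do not by themselves prove that one exists.)

r = 243, b = 9963.


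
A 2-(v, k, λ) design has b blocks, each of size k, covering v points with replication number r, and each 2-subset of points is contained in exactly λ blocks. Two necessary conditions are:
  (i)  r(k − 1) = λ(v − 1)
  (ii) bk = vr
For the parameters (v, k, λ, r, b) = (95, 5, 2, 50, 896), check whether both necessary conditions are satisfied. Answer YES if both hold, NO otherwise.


Condition (i): r(k − 1) = 50·4 = 200; λ(v − 1) = 2·94 = 188. Match? NO.
Condition (ii): bk = 896·5 = 4480; vr = 95·50 = 4750. Match? NO.
Both conditions hold? NO.

NO


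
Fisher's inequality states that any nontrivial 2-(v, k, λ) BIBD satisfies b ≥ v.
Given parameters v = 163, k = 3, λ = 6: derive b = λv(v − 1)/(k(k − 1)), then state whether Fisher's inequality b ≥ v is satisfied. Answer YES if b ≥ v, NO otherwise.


r = λ(v − 1)/(k − 1) = 6·162/2 = 486.
b = vr/k = 163·486/3 = 26406.
Fisher's inequality: b ≥ v ⇔ 26406 ≥ 163? YES.

YES


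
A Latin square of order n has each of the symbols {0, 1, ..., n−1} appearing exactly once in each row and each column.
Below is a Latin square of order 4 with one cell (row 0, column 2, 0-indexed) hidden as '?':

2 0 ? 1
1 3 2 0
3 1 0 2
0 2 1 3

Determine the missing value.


Row 0 contains symbols [0, 1, 2] — missing [3].
Column 2 contains symbols [0, 1, 2] — missing [3].
The missing symbol must appear in both missing sets; intersection = [3].
Therefore the hidden value is 3.

Missing value = 3.


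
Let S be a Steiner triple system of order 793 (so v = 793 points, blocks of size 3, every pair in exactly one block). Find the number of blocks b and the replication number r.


An STS(v) is a 2-(v, 3, 1) BIBD: block size k = 3, λ = 1.
Replication: r(k − 1) = λ(v − 1) ⇒ r·2 = 793 − 1 = 792 ⇒ r = 396.
Block count: b = v(v − 1)/6 = 793·792/6 = 628056/6 = 104676.
(Check via bk = vr: 104676·3 = 314028 = 793·396 = 314028 ✓.)

r = 396, b = 104676.


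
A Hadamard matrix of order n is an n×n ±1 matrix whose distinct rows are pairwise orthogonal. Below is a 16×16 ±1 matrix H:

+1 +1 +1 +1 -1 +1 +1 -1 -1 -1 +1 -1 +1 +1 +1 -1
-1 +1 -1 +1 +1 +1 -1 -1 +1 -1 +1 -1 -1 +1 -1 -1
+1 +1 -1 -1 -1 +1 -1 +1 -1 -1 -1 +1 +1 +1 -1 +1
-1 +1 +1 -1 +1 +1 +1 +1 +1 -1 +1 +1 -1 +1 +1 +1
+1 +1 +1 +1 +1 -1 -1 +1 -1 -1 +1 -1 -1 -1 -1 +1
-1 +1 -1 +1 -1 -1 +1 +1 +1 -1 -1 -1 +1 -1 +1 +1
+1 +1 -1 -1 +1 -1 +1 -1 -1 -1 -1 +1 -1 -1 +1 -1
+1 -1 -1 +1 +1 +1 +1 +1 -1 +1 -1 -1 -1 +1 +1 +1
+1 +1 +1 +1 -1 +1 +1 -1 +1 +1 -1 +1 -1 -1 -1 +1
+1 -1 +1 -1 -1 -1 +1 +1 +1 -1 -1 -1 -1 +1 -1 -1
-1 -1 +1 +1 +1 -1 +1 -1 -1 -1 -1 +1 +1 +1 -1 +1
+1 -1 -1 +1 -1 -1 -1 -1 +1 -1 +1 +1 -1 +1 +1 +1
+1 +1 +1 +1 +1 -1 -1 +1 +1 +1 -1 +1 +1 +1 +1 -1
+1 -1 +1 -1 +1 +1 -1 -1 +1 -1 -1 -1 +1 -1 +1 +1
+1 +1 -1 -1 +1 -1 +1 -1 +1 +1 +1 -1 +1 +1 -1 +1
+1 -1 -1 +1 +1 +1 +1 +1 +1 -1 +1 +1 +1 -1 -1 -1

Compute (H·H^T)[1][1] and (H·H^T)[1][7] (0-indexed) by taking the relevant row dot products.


Row 1 of H: [-1, 1, -1, 1, 1, 1, -1, -1, 1, -1, 1, -1, -1, 1, -1, -1].
Row 7 of H: [1, -1, -1, 1, 1, 1, 1, 1, -1, 1, -1, -1, -1, 1, 1, 1].
(H·H^T)[1][1] = Σ_j H[1][j]·H[1][j] = (-1)² + (1)² + (-1)² + (1)² + (1)² + (1)² + (-1)² + (-1)² + (1)² + (-1)² + (1)² + (-1)² + (-1)² + (1)² + (-1)² + (-1)² = 1 + 1 + 1 + 1 + 1 + 1 + 1 + 1 + 1 + 1 + 1 + 1 + 1 + 1 + 1 + 1 = 16.
(H·H^T)[1][7] = Σ_j H[1][j]·H[7][j] = (-1)·(1) + (1)·(-1) + (-1)·(-1) + (1)·(1) + (1)·(1) + (1)·(1) + (-1)·(1) + (-1)·(1) + (1)·(-1) + (-1)·(1) + (1)·(-1) + (-1)·(-1) + (-1)·(-1) + (1)·(1) + (-1)·(1) + (-1)·(1) = -1 + -1 + 1 + 1 + 1 + 1 + -1 + -1 + -1 + -1 + -1 + 1 + 1 + 1 + -1 + -1 = -2.
Rows 1 and 7 are not orthogonal (dot product = -2 ≠ 0), so H is not a Hadamard matrix.

(1,1) entry = 16; (1,7) entry = -2.


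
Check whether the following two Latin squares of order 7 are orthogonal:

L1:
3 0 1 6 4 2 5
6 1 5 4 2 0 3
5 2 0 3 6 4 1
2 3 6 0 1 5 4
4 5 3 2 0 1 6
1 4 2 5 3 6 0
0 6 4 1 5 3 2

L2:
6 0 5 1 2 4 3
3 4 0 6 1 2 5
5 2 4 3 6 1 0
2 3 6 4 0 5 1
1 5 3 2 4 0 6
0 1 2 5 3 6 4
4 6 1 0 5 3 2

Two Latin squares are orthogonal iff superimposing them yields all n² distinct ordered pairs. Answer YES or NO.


Form the n² = 49 superimposed pairs (L1[i][j], L2[i][j]), row by row (rows and columns indexed from 0):
row 0: (3,6) (0,0) (1,5) (6,1) (4,2) (2,4) (5,3)
row 1: (6,3) (1,4) (5,0) (4,6) (2,1) (0,2) (3,5)
row 2: (5,5) (2,2) (0,4) (3,3) (6,6) (4,1) (1,0)
row 3: (2,2) (3,3) (6,6) (0,4) (1,0) (5,5) (4,1)
row 4: (4,1) (5,5) (3,3) (2,2) (0,4) (1,0) (6,6)
row 5: (1,0) (4,1) (2,2) (5,5) (3,3) (6,6) (0,4)
row 6: (0,4) (6,6) (4,1) (1,0) (5,5) (3,3) (2,2)
Orthogonality requires all 49 pairs distinct.
But the pair (2,2) repeats: cell (2,1) has L1 = 2, L2 = 2, and cell (3,0) has L1 = 2, L2 = 2.
A repeated pair means some other pair never occurs (only 21 distinct pairs out of 49), so the squares are not orthogonal.
Conclusion: NO.

NO


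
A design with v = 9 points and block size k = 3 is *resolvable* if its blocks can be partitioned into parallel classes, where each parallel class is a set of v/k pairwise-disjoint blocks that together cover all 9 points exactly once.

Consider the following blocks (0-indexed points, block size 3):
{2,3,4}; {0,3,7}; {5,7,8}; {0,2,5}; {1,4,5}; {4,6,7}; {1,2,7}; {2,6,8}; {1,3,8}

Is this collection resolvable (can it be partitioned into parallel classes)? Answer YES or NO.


v = 9, block size k = 3, number of blocks = 9.
For resolvability, blocks must partition into parallel classes of size v/k = 3.
Total blocks must therefore be a multiple of 3: 9 = 3·3 + 0 ⇒ divisible ✓.
Consider block {2,3,4}. The only other block(s) in the collection disjoint from it are {5,7,8} — just 1 block(s). Any parallel class containing {2,3,4} would need 2 other blocks each disjoint from it, so no parallel class of size 3 can contain {2,3,4}.
Since every block must belong to some parallel class in a resolution, the collection cannot be partitioned into parallel classes.
Resolvable? NO.

NO


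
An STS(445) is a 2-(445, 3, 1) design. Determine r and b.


An STS(v) is a 2-(v, 3, 1) BIBD: block size k = 3, λ = 1.
Replication: r(k − 1) = λ(v − 1) ⇒ r·2 = 445 − 1 = 444 ⇒ r = 222.
Block count: b = v(v − 1)/6 = 445·444/6 = 197580/6 = 32930.

r = 222, b = 32930.


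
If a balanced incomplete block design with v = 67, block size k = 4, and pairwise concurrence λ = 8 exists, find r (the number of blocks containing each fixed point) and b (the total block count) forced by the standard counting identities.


Any 2-(v, k, λ) BIBD satisfies two necessary conditions:
  (i)  Each point sits in r blocks, and counting incidences through any fixed point gives r(k − 1) = λ(v − 1), so r = λ(v − 1)/(k − 1).
  (ii) Total incidences bk = vr, so b = vr/k.
Step 1: r = λ(v − 1)/(k − 1) = 8·(67 − 1)/(4 − 1) = 8·66/3 = 528/3 = 176.
Step 2: b = vr/k = 67·176/4 = 11792/4 = 2948.
Check integrality: r = 176 ∈ Z ✓, b = 2948 ∈ Z ✓.
(These identities are necessary conditions: they determine r and b for any design with these parameters, but do not by themselves prove that one exists.)

r = 176, b = 2948.


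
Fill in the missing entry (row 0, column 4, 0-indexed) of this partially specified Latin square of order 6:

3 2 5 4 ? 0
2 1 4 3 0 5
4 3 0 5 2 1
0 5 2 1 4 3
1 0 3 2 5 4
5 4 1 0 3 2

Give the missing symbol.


Row 0 contains symbols [0, 2, 3, 4, 5] — missing [1].
Column 4 contains symbols [0, 2, 3, 4, 5] — missing [1].
The missing symbol must appear in both missing sets; intersection = [1].
Therefore the hidden value is 1.

Missing value = 1.


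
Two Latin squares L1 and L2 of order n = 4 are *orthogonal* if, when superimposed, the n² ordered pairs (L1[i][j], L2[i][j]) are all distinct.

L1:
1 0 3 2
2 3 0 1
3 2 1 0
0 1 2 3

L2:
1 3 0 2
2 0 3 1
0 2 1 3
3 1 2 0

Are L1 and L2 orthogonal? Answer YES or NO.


Form the n² = 16 superimposed pairs (L1[i][j], L2[i][j]), row by row (rows and columns indexed from 0):
row 0: (1,1) (0,3) (3,0) (2,2)
row 1: (2,2) (3,0) (0,3) (1,1)
row 2: (3,0) (2,2) (1,1) (0,3)
row 3: (0,3) (1,1) (2,2) (3,0)
Orthogonality requires all 16 pairs distinct.
But the pair (2,2) repeats: cell (0,3) has L1 = 2, L2 = 2, and cell (1,0) has L1 = 2, L2 = 2.
A repeated pair means some other pair never occurs (only 4 distinct pairs out of 16), so the squares are not orthogonal.
Conclusion: NO.

NO


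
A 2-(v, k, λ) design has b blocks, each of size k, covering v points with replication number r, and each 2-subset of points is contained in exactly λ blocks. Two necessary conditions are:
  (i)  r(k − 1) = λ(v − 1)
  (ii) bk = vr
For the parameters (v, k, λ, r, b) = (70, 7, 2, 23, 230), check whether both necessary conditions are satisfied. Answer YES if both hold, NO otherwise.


Condition (i): r(k − 1) = 23·6 = 138; λ(v − 1) = 2·69 = 138. Match? YES.
Condition (ii): bk = 230·7 = 1610; vr = 70·23 = 1610. Match? YES.
Both conditions hold? YES.

YES


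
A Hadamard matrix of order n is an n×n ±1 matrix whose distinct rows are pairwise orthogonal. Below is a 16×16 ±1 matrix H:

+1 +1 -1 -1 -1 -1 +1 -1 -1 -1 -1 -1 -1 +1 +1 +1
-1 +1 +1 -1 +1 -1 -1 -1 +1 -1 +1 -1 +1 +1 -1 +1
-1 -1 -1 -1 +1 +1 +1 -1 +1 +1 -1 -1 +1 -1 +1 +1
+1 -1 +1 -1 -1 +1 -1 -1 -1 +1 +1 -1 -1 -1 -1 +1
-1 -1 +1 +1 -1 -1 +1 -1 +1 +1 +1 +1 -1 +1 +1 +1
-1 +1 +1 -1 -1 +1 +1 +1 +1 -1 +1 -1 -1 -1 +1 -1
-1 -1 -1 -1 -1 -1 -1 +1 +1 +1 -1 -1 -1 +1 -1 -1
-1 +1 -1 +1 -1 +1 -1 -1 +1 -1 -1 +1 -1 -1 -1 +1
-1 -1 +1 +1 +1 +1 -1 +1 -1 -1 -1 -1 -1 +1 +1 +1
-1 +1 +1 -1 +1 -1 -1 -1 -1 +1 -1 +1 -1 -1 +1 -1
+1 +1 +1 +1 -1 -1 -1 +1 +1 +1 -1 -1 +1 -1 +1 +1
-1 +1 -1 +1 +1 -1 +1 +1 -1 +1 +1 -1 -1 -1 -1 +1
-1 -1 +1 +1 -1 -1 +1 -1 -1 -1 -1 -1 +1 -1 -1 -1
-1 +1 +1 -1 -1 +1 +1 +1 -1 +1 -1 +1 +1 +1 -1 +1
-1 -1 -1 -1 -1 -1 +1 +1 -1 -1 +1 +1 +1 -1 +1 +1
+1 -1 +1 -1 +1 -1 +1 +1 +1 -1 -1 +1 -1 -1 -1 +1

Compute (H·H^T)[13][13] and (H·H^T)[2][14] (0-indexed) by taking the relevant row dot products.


Row 2 of H: [-1, -1, -1, -1, 1, 1, 1, -1, 1, 1, -1, -1, 1, -1, 1, 1].
Row 13 of H: [-1, 1, 1, -1, -1, 1, 1, 1, -1, 1, -1, 1, 1, 1, -1, 1].
Row 14 of H: [-1, -1, -1, -1, -1, -1, 1, 1, -1, -1, 1, 1, 1, -1, 1, 1].
(H·H^T)[13][13] = Σ_j H[13][j]·H[13][j] = (-1)² + (1)² + (1)² + (-1)² + (-1)² + (1)² + (1)² + (1)² + (-1)² + (1)² + (-1)² + (1)² + (1)² + (1)² + (-1)² + (1)² = 1 + 1 + 1 + 1 + 1 + 1 + 1 + 1 + 1 + 1 + 1 + 1 + 1 + 1 + 1 + 1 = 16.
(H·H^T)[2][14] = Σ_j H[2][j]·H[14][j] = (-1)·(-1) + (-1)·(-1) + (-1)·(-1) + (-1)·(-1) + (1)·(-1) + (1)·(-1) + (1)·(1) + (-1)·(1) + (1)·(-1) + (1)·(-1) + (-1)·(1) + (-1)·(1) + (1)·(1) + (-1)·(-1) + (1)·(1) + (1)·(1) = 1 + 1 + 1 + 1 + -1 + -1 + 1 + -1 + -1 + -1 + -1 + -1 + 1 + 1 + 1 + 1 = 2.
Rows 2 and 14 are not orthogonal (dot product = 2 ≠ 0), so H is not a Hadamard matrix.

(13,13) entry = 16; (2,14) entry = 2.


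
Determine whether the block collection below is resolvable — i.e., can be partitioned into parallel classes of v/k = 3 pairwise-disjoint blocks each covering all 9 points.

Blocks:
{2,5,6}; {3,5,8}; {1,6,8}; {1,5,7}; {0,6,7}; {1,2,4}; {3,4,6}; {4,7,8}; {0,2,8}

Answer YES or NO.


v = 9, block size k = 3, number of blocks = 9.
For resolvability, blocks must partition into parallel classes of size v/k = 3.
Total blocks must therefore be a multiple of 3: 9 = 3·3 + 0 ⇒ divisible ✓.
Consider block {2,5,6}. The only other block(s) in the collection disjoint from it are {4,7,8} — just 1 block(s). Any parallel class containing {2,5,6} would need 2 other blocks each disjoint from it, so no parallel class of size 3 can contain {2,5,6}.
Since every block must belong to some parallel class in a resolution, the collection cannot be partitioned into parallel classes.
Resolvable? NO.

NO


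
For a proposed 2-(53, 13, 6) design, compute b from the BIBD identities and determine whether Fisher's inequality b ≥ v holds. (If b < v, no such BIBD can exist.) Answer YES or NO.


r = λ(v − 1)/(k − 1) = 6·52/12 = 26.
b = vr/k = 53·26/13 = 106.
Fisher's inequality: b ≥ v ⇔ 106 ≥ 53? YES.

YES


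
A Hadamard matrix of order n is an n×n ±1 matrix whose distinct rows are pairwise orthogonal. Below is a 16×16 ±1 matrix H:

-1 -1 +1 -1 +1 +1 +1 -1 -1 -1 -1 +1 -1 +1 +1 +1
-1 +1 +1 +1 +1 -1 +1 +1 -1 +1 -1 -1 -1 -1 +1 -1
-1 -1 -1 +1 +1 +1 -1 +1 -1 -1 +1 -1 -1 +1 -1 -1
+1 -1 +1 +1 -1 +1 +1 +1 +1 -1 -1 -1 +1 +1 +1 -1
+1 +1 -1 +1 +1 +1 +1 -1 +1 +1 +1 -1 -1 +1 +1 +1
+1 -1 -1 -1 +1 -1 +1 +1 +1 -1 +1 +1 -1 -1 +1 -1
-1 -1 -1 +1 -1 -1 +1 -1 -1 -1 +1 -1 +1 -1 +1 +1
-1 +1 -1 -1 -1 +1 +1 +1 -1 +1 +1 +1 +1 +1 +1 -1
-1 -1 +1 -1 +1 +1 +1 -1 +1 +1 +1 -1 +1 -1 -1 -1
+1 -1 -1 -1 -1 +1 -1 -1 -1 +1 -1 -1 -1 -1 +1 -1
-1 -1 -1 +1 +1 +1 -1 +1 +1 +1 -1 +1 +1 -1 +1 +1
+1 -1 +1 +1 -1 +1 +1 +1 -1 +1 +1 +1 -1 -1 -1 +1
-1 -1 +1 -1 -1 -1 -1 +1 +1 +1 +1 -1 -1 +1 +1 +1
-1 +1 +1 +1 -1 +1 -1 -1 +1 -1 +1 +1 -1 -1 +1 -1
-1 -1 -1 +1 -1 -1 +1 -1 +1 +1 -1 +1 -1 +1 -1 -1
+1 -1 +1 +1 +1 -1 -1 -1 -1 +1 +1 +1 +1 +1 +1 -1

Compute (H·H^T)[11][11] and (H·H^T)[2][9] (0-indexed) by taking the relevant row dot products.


Row 2 of H: [-1, -1, -1, 1, 1, 1, -1, 1, -1, -1, 1, -1, -1, 1, -1, -1].
Row 9 of H: [1, -1, -1, -1, -1, 1, -1, -1, -1, 1, -1, -1, -1, -1, 1, -1].
Row 11 of H: [1, -1, 1, 1, -1, 1, 1, 1, -1, 1, 1, 1, -1, -1, -1, 1].
(H·H^T)[11][11] = Σ_j H[11][j]·H[11][j] = (1)² + (-1)² + (1)² + (1)² + (-1)² + (1)² + (1)² + (1)² + (-1)² + (1)² + (1)² + (1)² + (-1)² + (-1)² + (-1)² + (1)² = 1 + 1 + 1 + 1 + 1 + 1 + 1 + 1 + 1 + 1 + 1 + 1 + 1 + 1 + 1 + 1 = 16.
(H·H^T)[2][9] = Σ_j H[2][j]·H[9][j] = (-1)·(1) + (-1)·(-1) + (-1)·(-1) + (1)·(-1) + (1)·(-1) + (1)·(1) + (-1)·(-1) + (1)·(-1) + (-1)·(-1) + (-1)·(1) + (1)·(-1) + (-1)·(-1) + (-1)·(-1) + (1)·(-1) + (-1)·(1) + (-1)·(-1) = -1 + 1 + 1 + -1 + -1 + 1 + 1 + -1 + 1 + -1 + -1 + 1 + 1 + -1 + -1 + 1 = 0.
So rows 2 and 9 are orthogonal; the diagonal entry equals n = 16.

(11,11) entry = 16; (2,9) entry = 0.


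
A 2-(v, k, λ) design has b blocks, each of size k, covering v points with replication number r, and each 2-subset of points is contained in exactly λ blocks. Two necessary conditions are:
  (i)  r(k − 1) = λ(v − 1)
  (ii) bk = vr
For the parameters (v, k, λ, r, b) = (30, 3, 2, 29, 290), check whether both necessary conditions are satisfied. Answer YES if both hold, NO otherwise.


Condition (i): r(k − 1) = 29·2 = 58; λ(v − 1) = 2·29 = 58. Match? YES.
Condition (ii): bk = 290·3 = 870; vr = 30·29 = 870. Match? YES.
Both conditions hold? YES.

YES


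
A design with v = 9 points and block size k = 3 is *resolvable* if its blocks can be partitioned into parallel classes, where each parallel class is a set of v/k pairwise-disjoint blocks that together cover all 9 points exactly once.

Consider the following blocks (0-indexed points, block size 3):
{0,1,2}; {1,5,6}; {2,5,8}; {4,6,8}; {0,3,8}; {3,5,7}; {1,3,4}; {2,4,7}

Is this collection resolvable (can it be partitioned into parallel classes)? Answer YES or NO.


v = 9, block size k = 3, number of blocks = 8.
For resolvability, blocks must partition into parallel classes of size v/k = 3.
Total blocks must therefore be a multiple of 3: 8 = 3·2 + 2 ⇒ not divisible ✗.
Resolvable? NO.

NO


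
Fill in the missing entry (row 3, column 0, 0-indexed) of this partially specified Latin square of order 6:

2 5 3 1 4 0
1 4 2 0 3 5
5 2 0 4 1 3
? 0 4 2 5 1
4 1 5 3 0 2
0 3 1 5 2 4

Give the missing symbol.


Row 3 contains symbols [0, 1, 2, 4, 5] — missing [3].
Column 0 contains symbols [0, 1, 2, 4, 5] — missing [3].
The missing symbol must appear in both missing sets; intersection = [3].
Therefore the hidden value is 3.

Missing value = 3.


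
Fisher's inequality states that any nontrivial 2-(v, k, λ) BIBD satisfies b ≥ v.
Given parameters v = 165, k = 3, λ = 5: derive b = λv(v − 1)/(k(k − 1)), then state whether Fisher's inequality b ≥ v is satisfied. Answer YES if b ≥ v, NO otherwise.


b = λv(v − 1)/(k(k − 1)) = 5·165·164/(3·2) = 135300/6 = 22550.
Compare with v = 165: b ≥ v, so Fisher's inequality holds.

YES


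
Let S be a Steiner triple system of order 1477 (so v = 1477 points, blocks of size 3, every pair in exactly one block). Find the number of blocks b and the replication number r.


An STS(v) is a 2-(v, 3, 1) BIBD: block size k = 3, λ = 1.
Replication: r(k − 1) = λ(v − 1) ⇒ r·2 = 1477 − 1 = 1476 ⇒ r = 738.
Block count: bk = vr ⇒ b·3 = 1477·738 = 1090026 ⇒ b = 363342.
(Check via b = v(v − 1)/6 = 1477·1476/6 = 2180052/6 = 363342.)

r = 738, b = 363342.


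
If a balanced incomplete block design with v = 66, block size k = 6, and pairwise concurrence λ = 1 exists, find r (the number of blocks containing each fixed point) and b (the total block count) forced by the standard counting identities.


Any 2-(v, k, λ) BIBD satisfies two necessary conditions:
  (i)  Each point sits in r blocks, and counting incidences through any fixed point gives r(k − 1) = λ(v − 1), so r = λ(v − 1)/(k − 1).
  (ii) Total incidences bk = vr, so b = vr/k.
Step 1: r = λ(v − 1)/(k − 1) = 1·(66 − 1)/(6 − 1) = 1·65/5 = 65/5 = 13.
Step 2: b = vr/k = 66·13/6 = 858/6 = 143.
Check integrality: r = 13 ∈ Z ✓, b = 143 ∈ Z ✓.
(These identities are necessary conditions: they determine r and b for any design with these parameters, but do not by themselves prove that one exists.)

r = 13, b = 143.


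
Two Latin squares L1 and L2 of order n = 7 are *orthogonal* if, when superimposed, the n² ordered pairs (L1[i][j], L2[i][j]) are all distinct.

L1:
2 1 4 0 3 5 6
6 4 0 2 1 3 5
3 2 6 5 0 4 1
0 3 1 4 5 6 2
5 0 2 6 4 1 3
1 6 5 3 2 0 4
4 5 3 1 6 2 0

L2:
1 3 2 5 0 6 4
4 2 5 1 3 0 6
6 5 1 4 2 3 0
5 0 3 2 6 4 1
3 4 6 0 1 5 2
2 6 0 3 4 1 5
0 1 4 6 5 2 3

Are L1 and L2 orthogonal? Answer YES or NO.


Form the n² = 49 superimposed pairs (L1[i][j], L2[i][j]), row by row (rows and columns indexed from 0):
row 0: (2,1) (1,3) (4,2) (0,5) (3,0) (5,6) (6,4)
row 1: (6,4) (4,2) (0,5) (2,1) (1,3) (3,0) (5,6)
row 2: (3,6) (2,5) (6,1) (5,4) (0,2) (4,3) (1,0)
row 3: (0,5) (3,0) (1,3) (4,2) (5,6) (6,4) (2,1)
row 4: (5,3) (0,4) (2,6) (6,0) (4,1) (1,5) (3,2)
row 5: (1,2) (6,6) (5,0) (3,3) (2,4) (0,1) (4,5)
row 6: (4,0) (5,1) (3,4) (1,6) (6,5) (2,2) (0,3)
Orthogonality requires all 49 pairs distinct.
But the pair (6,4) repeats: cell (0,6) has L1 = 6, L2 = 4, and cell (1,0) has L1 = 6, L2 = 4.
A repeated pair means some other pair never occurs (only 35 distinct pairs out of 49), so the squares are not orthogonal.
Conclusion: NO.

NO


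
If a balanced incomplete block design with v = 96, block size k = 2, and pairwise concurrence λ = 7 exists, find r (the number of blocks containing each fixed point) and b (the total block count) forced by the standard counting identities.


Any 2-(v, k, λ) BIBD satisfies two necessary conditions:
  (i)  Each point sits in r blocks, and counting incidences through any fixed point gives r(k − 1) = λ(v − 1), so r = λ(v − 1)/(k − 1).
  (ii) Total incidences bk = vr, so b = vr/k.
Step 1: r = λ(v − 1)/(k − 1) = 7·(96 − 1)/(2 − 1) = 7·95/1 = 665/1 = 665.
Step 2: b = vr/k = 96·665/2 = 63840/2 = 31920.
Check integrality: r = 665 ∈ Z ✓, b = 31920 ∈ Z ✓.
(These identities are necessary conditions: they determine r and b for any design with these parameters, but do not by themselves prove that one exists.)

r = 665, b = 31920.


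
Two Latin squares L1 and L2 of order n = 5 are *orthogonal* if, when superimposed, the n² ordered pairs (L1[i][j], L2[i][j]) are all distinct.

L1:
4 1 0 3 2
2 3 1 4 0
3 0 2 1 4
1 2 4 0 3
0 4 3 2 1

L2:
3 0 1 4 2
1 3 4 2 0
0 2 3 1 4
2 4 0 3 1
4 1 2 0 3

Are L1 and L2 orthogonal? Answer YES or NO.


Form the n² = 25 superimposed pairs (L1[i][j], L2[i][j]), row by row (rows and columns indexed from 0):
row 0: (4,3) (1,0) (0,1) (3,4) (2,2)
row 1: (2,1) (3,3) (1,4) (4,2) (0,0)
row 2: (3,0) (0,2) (2,3) (1,1) (4,4)
row 3: (1,2) (2,4) (4,0) (0,3) (3,1)
row 4: (0,4) (4,1) (3,2) (2,0) (1,3)
Orthogonality requires all 25 pairs distinct.
Check by first coordinate: for each symbol s of L1, list the L2 entries in the n cells where L1 = s; they must all differ.
  L1 = 0: L2 entries (in reading order) 1, 0, 2, 3, 4 — all 5 distinct ✓
  L1 = 1: L2 entries (in reading order) 0, 4, 1, 2, 3 — all 5 distinct ✓
  L1 = 2: L2 entries (in reading order) 2, 1, 3, 4, 0 — all 5 distinct ✓
  L1 = 3: L2 entries (in reading order) 4, 3, 0, 1, 2 — all 5 distinct ✓
  L1 = 4: L2 entries (in reading order) 3, 2, 4, 0, 1 — all 5 distinct ✓
Every symbol of L1 meets every symbol of L2 exactly once, so all 25 pairs are distinct (25 of 25).
Conclusion: YES.

YES


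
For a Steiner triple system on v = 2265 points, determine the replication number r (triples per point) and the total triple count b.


An STS(v) is a 2-(v, 3, 1) BIBD: block size k = 3, λ = 1.
Replication: r(k − 1) = λ(v − 1) ⇒ r·2 = 2265 − 1 = 2264 ⇒ r = 1132.
Block count: bk = vr ⇒ b·3 = 2265·1132 = 2563980 ⇒ b = 854660.
(Check via b = v(v − 1)/6 = 2265·2264/6 = 5127960/6 = 854660.)

r = 1132, b = 854660.


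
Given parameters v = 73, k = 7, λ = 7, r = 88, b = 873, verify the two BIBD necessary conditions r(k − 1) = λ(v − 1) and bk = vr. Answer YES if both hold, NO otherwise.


Condition (i): r(k − 1) = 88·6 = 528; λ(v − 1) = 7·72 = 504. Match? NO.
Condition (ii): bk = 873·7 = 6111; vr = 73·88 = 6424. Match? NO.
Both conditions hold? NO.

NO


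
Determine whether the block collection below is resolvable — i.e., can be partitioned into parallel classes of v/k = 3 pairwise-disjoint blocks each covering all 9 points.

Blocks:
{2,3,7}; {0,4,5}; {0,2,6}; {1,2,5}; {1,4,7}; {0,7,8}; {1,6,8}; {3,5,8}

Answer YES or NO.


v = 9, block size k = 3, number of blocks = 8.
For resolvability, blocks must partition into parallel classes of size v/k = 3.
Total blocks must therefore be a multiple of 3: 8 = 3·2 + 2 ⇒ not divisible ✗.
Resolvable? NO.

NO


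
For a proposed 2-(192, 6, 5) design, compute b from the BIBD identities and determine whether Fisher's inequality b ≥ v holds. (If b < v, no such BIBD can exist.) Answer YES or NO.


r = λ(v − 1)/(k − 1) = 5·191/5 = 191.
b = vr/k = 192·191/6 = 6112.
Fisher's inequality: b ≥ v ⇔ 6112 ≥ 192? YES.

YES


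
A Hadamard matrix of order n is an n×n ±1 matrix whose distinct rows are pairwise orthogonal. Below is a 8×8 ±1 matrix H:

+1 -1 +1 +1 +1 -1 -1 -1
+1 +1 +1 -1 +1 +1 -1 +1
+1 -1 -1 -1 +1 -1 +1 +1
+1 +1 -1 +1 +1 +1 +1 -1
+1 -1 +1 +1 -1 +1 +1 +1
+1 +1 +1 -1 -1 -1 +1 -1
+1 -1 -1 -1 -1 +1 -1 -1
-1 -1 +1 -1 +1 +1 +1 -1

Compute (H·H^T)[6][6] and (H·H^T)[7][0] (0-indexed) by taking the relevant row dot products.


Row 0 of H: [1, -1, 1, 1, 1, -1, -1, -1].
Row 6 of H: [1, -1, -1, -1, -1, 1, -1, -1].
Row 7 of H: [-1, -1, 1, -1, 1, 1, 1, -1].
(H·H^T)[6][6] = Σ_j H[6][j]·H[6][j] = (1)² + (-1)² + (-1)² + (-1)² + (-1)² + (1)² + (-1)² + (-1)² = 1 + 1 + 1 + 1 + 1 + 1 + 1 + 1 = 8.
(H·H^T)[7][0] = Σ_j H[7][j]·H[0][j] = (-1)·(1) + (-1)·(-1) + (1)·(1) + (-1)·(1) + (1)·(1) + (1)·(-1) + (1)·(-1) + (-1)·(-1) = -1 + 1 + 1 + -1 + 1 + -1 + -1 + 1 = 0.
So rows 7 and 0 are orthogonal; the diagonal entry equals n = 8.

(6,6) entry = 8; (7,0) entry = 0.


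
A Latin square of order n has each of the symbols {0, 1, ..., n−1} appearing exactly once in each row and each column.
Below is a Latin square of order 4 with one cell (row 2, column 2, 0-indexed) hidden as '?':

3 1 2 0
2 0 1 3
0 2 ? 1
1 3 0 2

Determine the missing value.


Row 2 contains symbols [0, 1, 2] — missing [3].
Column 2 contains symbols [0, 1, 2] — missing [3].
The missing symbol must appear in both missing sets; intersection = [3].
Therefore the hidden value is 3.

Missing value = 3.


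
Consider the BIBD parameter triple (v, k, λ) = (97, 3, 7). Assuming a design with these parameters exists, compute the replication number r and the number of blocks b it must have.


Any 2-(v, k, λ) BIBD satisfies two necessary conditions:
  (i)  Each point sits in r blocks, and counting incidences through any fixed point gives r(k − 1) = λ(v − 1), so r = λ(v − 1)/(k − 1).
  (ii) Total incidences bk = vr, so b = vr/k.
Step 1: r = λ(v − 1)/(k − 1) = 7·(97 − 1)/(3 − 1) = 7·96/2 = 672/2 = 336.
Step 2: b = vr/k = 97·336/3 = 32592/3 = 10864.
Check integrality: r = 336 ∈ Z ✓, b = 10864 ∈ Z ✓.
(These identities are necessary conditions: they determine r and b for any design with these parameters, but do not by themselves prove that one exists.)

r = 336, b = 10864.


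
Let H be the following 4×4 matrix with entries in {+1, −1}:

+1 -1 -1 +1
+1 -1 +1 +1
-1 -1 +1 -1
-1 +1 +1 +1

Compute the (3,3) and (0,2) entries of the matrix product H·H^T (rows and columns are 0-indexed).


Row 0 of H: [1, -1, -1, 1].
Row 2 of H: [-1, -1, 1, -1].
Row 3 of H: [-1, 1, 1, 1].
(H·H^T)[3][3] = Σ_j H[3][j]·H[3][j] = (-1)² + (1)² + (1)² + (1)² = 1 + 1 + 1 + 1 = 4.
(H·H^T)[0][2] = Σ_j H[0][j]·H[2][j] = (1)·(-1) + (-1)·(-1) + (-1)·(1) + (1)·(-1) = -1 + 1 + -1 + -1 = -2.
Rows 0 and 2 are not orthogonal (dot product = -2 ≠ 0), so H is not a Hadamard matrix.

(3,3) entry = 4; (0,2) entry = -2.


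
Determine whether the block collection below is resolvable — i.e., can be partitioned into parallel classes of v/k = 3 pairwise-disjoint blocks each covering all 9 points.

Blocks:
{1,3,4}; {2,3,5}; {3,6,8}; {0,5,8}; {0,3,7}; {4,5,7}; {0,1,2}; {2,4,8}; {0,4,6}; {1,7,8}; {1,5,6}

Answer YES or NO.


v = 9, block size k = 3, number of blocks = 11.
For resolvability, blocks must partition into parallel classes of size v/k = 3.
Total blocks must therefore be a multiple of 3: 11 = 3·3 + 2 ⇒ not divisible ✗.
Resolvable? NO.

NO


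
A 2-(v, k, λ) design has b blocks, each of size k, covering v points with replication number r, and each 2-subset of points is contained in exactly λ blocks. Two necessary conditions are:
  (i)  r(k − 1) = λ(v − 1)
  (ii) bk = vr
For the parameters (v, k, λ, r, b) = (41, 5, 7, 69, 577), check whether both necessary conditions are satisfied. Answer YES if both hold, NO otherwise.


Condition (i): r(k − 1) = 69·4 = 276; λ(v − 1) = 7·40 = 280. Match? NO.
Condition (ii): bk = 577·5 = 2885; vr = 41·69 = 2829. Match? NO.
Both conditions hold? NO.

NO


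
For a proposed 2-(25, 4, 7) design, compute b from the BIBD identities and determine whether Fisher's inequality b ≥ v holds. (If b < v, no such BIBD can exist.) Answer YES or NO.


b = λv(v − 1)/(k(k − 1)) = 7·25·24/(4·3) = 4200/12 = 350.
Compare with v = 25: b ≥ v, so Fisher's inequality holds.

YES


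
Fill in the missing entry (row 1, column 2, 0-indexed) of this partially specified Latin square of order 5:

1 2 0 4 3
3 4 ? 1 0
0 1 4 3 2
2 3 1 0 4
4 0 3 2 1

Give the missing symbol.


Row 1 contains symbols [0, 1, 3, 4] — missing [2].
Column 2 contains symbols [0, 1, 3, 4] — missing [2].
The missing symbol must appear in both missing sets; intersection = [2].
Therefore the hidden value is 2.

Missing value = 2.


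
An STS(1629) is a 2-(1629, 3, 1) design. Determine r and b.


An STS(v) is a 2-(v, 3, 1) BIBD: block size k = 3, λ = 1.
Replication: r(k − 1) = λ(v − 1) ⇒ r·2 = 1629 − 1 = 1628 ⇒ r = 814.
Block count: b = v(v − 1)/6 = 1629·1628/6 = 2652012/6 = 442002.

r = 814, b = 442002.


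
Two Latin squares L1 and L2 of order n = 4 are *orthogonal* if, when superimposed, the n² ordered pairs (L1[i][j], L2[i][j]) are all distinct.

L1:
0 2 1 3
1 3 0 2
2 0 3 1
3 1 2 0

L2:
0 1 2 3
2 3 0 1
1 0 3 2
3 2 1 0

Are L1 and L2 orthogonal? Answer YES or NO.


Form the n² = 16 superimposed pairs (L1[i][j], L2[i][j]), row by row (rows and columns indexed from 0):
row 0: (0,0) (2,1) (1,2) (3,3)
row 1: (1,2) (3,3) (0,0) (2,1)
row 2: (2,1) (0,0) (3,3) (1,2)
row 3: (3,3) (1,2) (2,1) (0,0)
Orthogonality requires all 16 pairs distinct.
But the pair (1,2) repeats: cell (0,2) has L1 = 1, L2 = 2, and cell (1,0) has L1 = 1, L2 = 2.
A repeated pair means some other pair never occurs (only 4 distinct pairs out of 16), so the squares are not orthogonal.
Conclusion: NO.

NO


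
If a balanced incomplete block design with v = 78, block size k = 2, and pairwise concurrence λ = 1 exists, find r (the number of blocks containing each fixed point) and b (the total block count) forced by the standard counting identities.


Any 2-(v, k, λ) BIBD satisfies two necessary conditions:
  (i)  Each point sits in r blocks, and counting incidences through any fixed point gives r(k − 1) = λ(v − 1), so r = λ(v − 1)/(k − 1).
  (ii) Total incidences bk = vr, so b = vr/k.
Step 1: r = λ(v − 1)/(k − 1) = 1·(78 − 1)/(2 − 1) = 1·77/1 = 77/1 = 77.
Step 2: b = vr/k = 78·77/2 = 6006/2 = 3003.
Check integrality: r = 77 ∈ Z ✓, b = 3003 ∈ Z ✓.
(These identities are necessary conditions: they determine r and b for any design with these parameters, but do not by themselves prove that one exists.)

r = 77, b = 3003.


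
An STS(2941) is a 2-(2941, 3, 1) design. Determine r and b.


An STS(v) is a 2-(v, 3, 1) BIBD: block size k = 3, λ = 1.
Replication: r(k − 1) = λ(v − 1) ⇒ r·2 = 2941 − 1 = 2940 ⇒ r = 1470.
Block count: bk = vr ⇒ b·3 = 2941·1470 = 4323270 ⇒ b = 1441090.
(Check via b = v(v − 1)/6 = 2941·2940/6 = 8646540/6 = 1441090.)

r = 1470, b = 1441090.


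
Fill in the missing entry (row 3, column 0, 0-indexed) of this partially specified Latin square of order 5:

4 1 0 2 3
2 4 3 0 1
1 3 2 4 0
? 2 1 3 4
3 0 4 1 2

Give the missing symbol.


Row 3 contains symbols [1, 2, 3, 4] — missing [0].
Column 0 contains symbols [1, 2, 3, 4] — missing [0].
The missing symbol must appear in both missing sets; intersection = [0].
Therefore the hidden value is 0.

Missing value = 0.


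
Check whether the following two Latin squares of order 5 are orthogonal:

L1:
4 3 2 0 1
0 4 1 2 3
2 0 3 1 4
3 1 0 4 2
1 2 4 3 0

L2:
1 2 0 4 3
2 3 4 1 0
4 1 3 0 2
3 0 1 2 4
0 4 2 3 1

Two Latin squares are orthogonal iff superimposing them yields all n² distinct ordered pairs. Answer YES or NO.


Form the n² = 25 superimposed pairs (L1[i][j], L2[i][j]), row by row (rows and columns indexed from 0):
row 0: (4,1) (3,2) (2,0) (0,4) (1,3)
row 1: (0,2) (4,3) (1,4) (2,1) (3,0)
row 2: (2,4) (0,1) (3,3) (1,0) (4,2)
row 3: (3,3) (1,0) (0,1) (4,2) (2,4)
row 4: (1,0) (2,4) (4,2) (3,3) (0,1)
Orthogonality requires all 25 pairs distinct.
But the pair (3,3) repeats: cell (2,2) has L1 = 3, L2 = 3, and cell (3,0) has L1 = 3, L2 = 3.
A repeated pair means some other pair never occurs (only 15 distinct pairs out of 25), so the squares are not orthogonal.
Conclusion: NO.

NO


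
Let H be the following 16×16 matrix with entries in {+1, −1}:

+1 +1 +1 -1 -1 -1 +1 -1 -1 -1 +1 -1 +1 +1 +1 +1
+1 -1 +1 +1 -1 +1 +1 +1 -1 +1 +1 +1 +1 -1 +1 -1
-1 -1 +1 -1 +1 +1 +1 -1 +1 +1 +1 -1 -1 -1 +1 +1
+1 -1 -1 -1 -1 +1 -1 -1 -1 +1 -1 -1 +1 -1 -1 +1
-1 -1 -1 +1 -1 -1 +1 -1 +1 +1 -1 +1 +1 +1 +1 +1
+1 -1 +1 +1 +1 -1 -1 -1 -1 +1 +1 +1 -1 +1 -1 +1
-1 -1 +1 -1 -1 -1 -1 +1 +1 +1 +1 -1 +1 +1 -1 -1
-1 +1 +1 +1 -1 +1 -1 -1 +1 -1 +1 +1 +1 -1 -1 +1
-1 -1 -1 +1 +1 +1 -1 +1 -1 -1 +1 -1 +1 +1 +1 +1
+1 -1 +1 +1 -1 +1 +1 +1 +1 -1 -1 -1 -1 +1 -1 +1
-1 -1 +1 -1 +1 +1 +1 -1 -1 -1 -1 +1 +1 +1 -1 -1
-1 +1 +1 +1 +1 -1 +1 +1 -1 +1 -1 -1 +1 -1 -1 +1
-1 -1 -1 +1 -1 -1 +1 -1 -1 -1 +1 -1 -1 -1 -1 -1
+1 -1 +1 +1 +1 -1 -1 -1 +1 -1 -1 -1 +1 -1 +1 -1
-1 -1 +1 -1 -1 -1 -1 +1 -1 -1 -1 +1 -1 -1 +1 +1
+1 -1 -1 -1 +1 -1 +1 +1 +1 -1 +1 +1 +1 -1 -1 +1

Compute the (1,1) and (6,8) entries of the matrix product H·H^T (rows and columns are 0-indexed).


Row 1 of H: [1, -1, 1, 1, -1, 1, 1, 1, -1, 1, 1, 1, 1, -1, 1, -1].
Row 6 of H: [-1, -1, 1, -1, -1, -1, -1, 1, 1, 1, 1, -1, 1, 1, -1, -1].
Row 8 of H: [-1, -1, -1, 1, 1, 1, -1, 1, -1, -1, 1, -1, 1, 1, 1, 1].
(H·H^T)[1][1] = Σ_j H[1][j]·H[1][j] = (1)² + (-1)² + (1)² + (1)² + (-1)² + (1)² + (1)² + (1)² + (-1)² + (1)² + (1)² + (1)² + (1)² + (-1)² + (1)² + (-1)² = 1 + 1 + 1 + 1 + 1 + 1 + 1 + 1 + 1 + 1 + 1 + 1 + 1 + 1 + 1 + 1 = 16.
(H·H^T)[6][8] = Σ_j H[6][j]·H[8][j] = (-1)·(-1) + (-1)·(-1) + (1)·(-1) + (-1)·(1) + (-1)·(1) + (-1)·(1) + (-1)·(-1) + (1)·(1) + (1)·(-1) + (1)·(-1) + (1)·(1) + (-1)·(-1) + (1)·(1) + (1)·(1) + (-1)·(1) + (-1)·(1) = 1 + 1 + -1 + -1 + -1 + -1 + 1 + 1 + -1 + -1 + 1 + 1 + 1 + 1 + -1 + -1 = 0.
So rows 6 and 8 are orthogonal; the diagonal entry equals n = 16.

(1,1) entry = 16; (6,8) entry = 0.


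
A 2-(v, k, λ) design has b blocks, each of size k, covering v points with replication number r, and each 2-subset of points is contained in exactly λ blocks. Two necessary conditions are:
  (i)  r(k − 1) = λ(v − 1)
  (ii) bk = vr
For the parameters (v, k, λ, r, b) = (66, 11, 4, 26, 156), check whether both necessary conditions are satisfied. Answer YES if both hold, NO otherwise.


Condition (i): r(k − 1) = 26·10 = 260; λ(v − 1) = 4·65 = 260. Match? YES.
Condition (ii): bk = 156·11 = 1716; vr = 66·26 = 1716. Match? YES.
Both conditions hold? YES.

YES


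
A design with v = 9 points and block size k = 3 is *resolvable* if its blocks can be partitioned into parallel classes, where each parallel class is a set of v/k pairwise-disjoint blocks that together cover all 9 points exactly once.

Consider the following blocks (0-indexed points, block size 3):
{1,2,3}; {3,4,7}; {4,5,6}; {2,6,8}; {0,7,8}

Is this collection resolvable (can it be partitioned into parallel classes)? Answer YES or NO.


v = 9, block size k = 3, number of blocks = 5.
For resolvability, blocks must partition into parallel classes of size v/k = 3.
Total blocks must therefore be a multiple of 3: 5 = 3·1 + 2 ⇒ not divisible ✗.
Resolvable? NO.

NO


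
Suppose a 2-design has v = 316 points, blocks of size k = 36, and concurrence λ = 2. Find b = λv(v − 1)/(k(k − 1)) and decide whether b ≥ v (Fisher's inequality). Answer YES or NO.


r = λ(v − 1)/(k − 1) = 2·315/35 = 18.
b = vr/k = 316·18/36 = 158.
Fisher's inequality: b ≥ v ⇔ 158 ≥ 316? NO.

NO
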